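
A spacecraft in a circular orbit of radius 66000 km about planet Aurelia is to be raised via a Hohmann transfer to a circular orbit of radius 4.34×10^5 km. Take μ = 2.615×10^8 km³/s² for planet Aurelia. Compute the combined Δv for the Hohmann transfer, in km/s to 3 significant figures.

Δv = 31.9 km/s

Transfer-ellipse semi-major axis a_t = (r₁ + r₂)/2 = (66000 + 4.340×10^5)/2 = 2.500×10^5 km.
At r₁ the circular-orbit speed is v₁ = √(μ/r₁) = 62.95 km/s.
On the transfer ellipse at r₁, v² = μ(2/r − 1/a) gives v_p = √[μ(2/r₁ − 1/a_t)] = 82.94 km/s.
First burn Δv₁ = |v_p − v₁| = 19.99 km/s.
Circular speed at r₂: v₂ = √(μ/r₂) = 24.5466 km/s.
Transfer-orbit speed at r₂: v_a = √[μ(2/r₂ − 1/a_t)] = 12.6123 km/s.
Second burn Δv₂ = |v₂ − v_a| = 11.93 km/s.
Δv = Δv₁ + Δv₂ = 19.99 + 11.93 = 31.92 km/s.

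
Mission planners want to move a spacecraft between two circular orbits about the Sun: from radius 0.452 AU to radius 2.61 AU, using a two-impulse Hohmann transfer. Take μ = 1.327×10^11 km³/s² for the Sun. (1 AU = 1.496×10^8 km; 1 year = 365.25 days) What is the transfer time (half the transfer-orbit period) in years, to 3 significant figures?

In km: r₁ = 0.452 × 1.496×10^8 = 6.76192×10^7 km; r₂ = 2.61 × 1.496×10^8 = 3.90456×10^8 km.
The Hohmann ellipse has a_t = (r₁ + r₂)/2 = 2.290376×10^8 km.
By Kepler's third law the transfer-orbit period is T = 2π√(a_t³/μ), so t = T/2 = 2.989×10^7 s.
Converting: 2.989×10^7 s ÷ 3.15576×10^7 s/year (365.25 × 86400) = 0.947 years.

t = 0.947 years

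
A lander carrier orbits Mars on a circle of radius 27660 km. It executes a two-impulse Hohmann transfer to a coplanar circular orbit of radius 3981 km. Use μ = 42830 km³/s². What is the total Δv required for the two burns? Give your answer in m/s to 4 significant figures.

Transfer-ellipse semi-major axis a_t = (r₁ + r₂)/2 = (27660 + 3981)/2 = 15820.5 km.
Circular speed at r₁: v₁ = √(μ/r₁) = √(42830/27660) = 1.2444 km/s.
Transfer-orbit speed at r₁ (vis-viva): v_a = √[μ(2/r₁ − 1/a_t)] = 0.62421 km/s.
First burn Δv₁ = |v_a − v₁| = 0.6202 km/s.
At r₂, v₂ = √(μ/r₂) = 3.280 km/s.
Transfer-orbit speed at r₂: v_p = √[μ(2/r₂ − 1/a_t)] = 4.337 km/s.
Second burn Δv₂ = |v₂ − v_p| = 1.057 km/s.
Δv = Δv₁ + Δv₂ = 0.6202 + 1.057 = 1.677 km/s.

Δv = 1677 m/s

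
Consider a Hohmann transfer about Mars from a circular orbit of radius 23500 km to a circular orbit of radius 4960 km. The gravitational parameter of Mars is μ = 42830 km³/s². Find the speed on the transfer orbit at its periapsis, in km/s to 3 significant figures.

Transfer-ellipse semi-major axis a_t = (r₁ + r₂)/2 = (23500 + 4960)/2 = 14230 km.
The periapsis of the transfer ellipse is at r = 4960 km.
From the vis-viva equation, v = √[μ(2/r − 1/a_t)] = 3.776 km/s.

v = 3.78 km/s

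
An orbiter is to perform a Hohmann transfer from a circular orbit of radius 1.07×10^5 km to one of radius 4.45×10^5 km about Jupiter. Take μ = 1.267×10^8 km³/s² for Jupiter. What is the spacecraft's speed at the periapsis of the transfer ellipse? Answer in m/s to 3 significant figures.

The Hohmann ellipse has a_t = (r₁ + r₂)/2 = 2.760×10^5 km.
At periapsis, r = 1.070×10^5 km.
Vis-viva: v = √[μ(2/r − 1/a_t)] = √[1.267×10^8 × (2/1.070×10^5 − 1/2.760×10^5)] = 43.69 km/s.

v = 43700 m/s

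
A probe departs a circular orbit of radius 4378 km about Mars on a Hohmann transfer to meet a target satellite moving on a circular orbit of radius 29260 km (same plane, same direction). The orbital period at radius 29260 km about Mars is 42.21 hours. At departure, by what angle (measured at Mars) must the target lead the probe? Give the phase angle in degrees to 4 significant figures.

From Kepler's third law T² = 4π²r³/μ at r = 29260 km, T = 42.21 hours = 42.21 × 3600 s = 1.51956×10^5 s: μ = 4π²r³/T² = 42829.9 km³/s².
Transfer-ellipse semi-major axis a_t = (r₁ + r₂)/2 = (4378 + 29260)/2 = 16819 km.
The half-period of the transfer ellipse is t = π√(a_t³/μ) = 33110 s.
The target's mean motion on its circular orbit is ω₂ = √(μ/r₂³) = 4.135×10^-5 rad/s.
Angle swept by the target during transfer: ω₂·t = 1.369 rad = 78.44°.
The probe traverses 180° on the transfer ellipse, so the target must lead by 180° − 78.44° = 101.6°.

φ = 101.6°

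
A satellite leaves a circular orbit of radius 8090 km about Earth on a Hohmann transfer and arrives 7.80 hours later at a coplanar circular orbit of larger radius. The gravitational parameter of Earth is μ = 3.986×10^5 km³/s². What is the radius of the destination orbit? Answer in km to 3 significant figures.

Transfer time t = 7.80 hours = 28080 s, and t = π√(a_t³/μ).
So a_t = (μ t²/π²)^(1/3) = (3.986×10^5 × (28080)² / π²)^(1/3) = 31696 km.
Since a_t = (r₁ + r₂)/2, r₂ = 2a_t − r₁ = 2×31696 − 8090 = 55302 km.

r₂ = 55300 km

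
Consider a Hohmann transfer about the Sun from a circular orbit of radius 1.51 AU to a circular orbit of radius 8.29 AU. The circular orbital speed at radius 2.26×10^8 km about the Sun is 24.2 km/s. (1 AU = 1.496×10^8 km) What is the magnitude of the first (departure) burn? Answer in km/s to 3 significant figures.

Δv₁ = 7.28 km/s

From the circular-orbit relation v² = μ/r at r = 2.26×10^8 km: μ = v²r = (24.2)² × 2.26×10^8 = 1.32355×10^11 km³/s².
In km: r₁ = 1.51 × 1.496×10^8 = 2.25896×10^8 km; r₂ = 8.29 × 1.496×10^8 = 1.240184×10^9 km.
The Hohmann ellipse has a_t = (r₁ + r₂)/2 = 7.3304×10^8 km.
Circular speed at r = 2.25896×10^8 km: v_c = √(μ/r) = 24.2056 km/s.
Vis-viva on the transfer ellipse at r = 2.25896×10^8 km gives v_t = √[μ(2/r − 1/a_t)] = 31.4843 km/s.
Δv₁ = |v_t − v_c| = |31.4843 − 24.2056| = 7.279 km/s.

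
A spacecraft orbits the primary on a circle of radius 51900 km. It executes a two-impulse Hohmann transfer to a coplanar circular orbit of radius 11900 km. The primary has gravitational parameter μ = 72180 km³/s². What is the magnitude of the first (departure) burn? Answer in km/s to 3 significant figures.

Δv₁ = 0.459 km/s

The Hohmann ellipse has a_t = (r₁ + r₂)/2 = 31900 km.
Circular speed at r = 51900 km: v_c = √(μ/r) = 1.1793 km/s.
Vis-viva on the transfer ellipse at r = 51900 km gives v_t = √[μ(2/r − 1/a_t)] = 0.72028 km/s.
Δv₁ = |v_t − v_c| = |0.72028 − 1.1793| = 0.4590 km/s.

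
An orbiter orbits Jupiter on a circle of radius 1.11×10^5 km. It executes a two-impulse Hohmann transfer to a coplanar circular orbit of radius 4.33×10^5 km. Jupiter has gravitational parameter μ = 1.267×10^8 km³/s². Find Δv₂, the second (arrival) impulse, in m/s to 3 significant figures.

Δv₂ = 6180 m/s

Transfer-ellipse semi-major axis a_t = (r₁ + r₂)/2 = (1.110×10^5 + 4.330×10^5)/2 = 2.720×10^5 km.
On the circular orbit at r = 4.330×10^5 km, v_c = √(μ/r) = 17.106 km/s.
Transfer-orbit speed at the same r (vis-viva, a = a_t): v_t = √[μ(2/r − 1/a_t)] = 10.928 km/s.
Δv₂ = |v_t − v_c| = |10.928 − 17.106| = 6.178 km/s.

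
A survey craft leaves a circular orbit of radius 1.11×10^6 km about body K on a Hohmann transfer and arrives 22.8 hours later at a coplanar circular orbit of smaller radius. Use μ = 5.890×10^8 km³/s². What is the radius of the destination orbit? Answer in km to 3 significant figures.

Transfer time t = 22.8 hours = 82080 s, and t = π√(a_t³/μ).
So a_t = (μ t²/π²)^(1/3) = (5.890×10^8 × (82080)² / π²)^(1/3) = 7.3807×10^5 km.
Since a_t = (r₁ + r₂)/2, r₂ = 2a_t − r₁ = 2×7.3807×10^5 − 1.110×10^6 = 3.6614×10^5 km.

r₂ = 3.66×10^5 km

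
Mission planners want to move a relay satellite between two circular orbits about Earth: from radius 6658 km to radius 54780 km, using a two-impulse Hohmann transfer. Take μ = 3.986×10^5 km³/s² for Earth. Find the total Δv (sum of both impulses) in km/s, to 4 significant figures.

Δv = 4.037 km/s

Semi-major axis of the transfer orbit: a_t = (6658 + 54780)/2 = 30719 km.
Circular speed at r₁: v₁ = √(μ/r₁) = √(3.986×10^5/6658) = 7.7374 km/s.
On the transfer ellipse at r₁, vis-viva equation gives v_p = √[μ(2/r₁ − 1/a_t)] = 10.332 km/s.
First burn Δv₁ = |v_p − v₁| = 2.595 km/s.
At r₂, v₂ = √(μ/r₂) = 2.6975 km/s.
Transfer-orbit speed at r₂: v_a = √[μ(2/r₂ − 1/a_t)] = 1.2558 km/s.
Second burn Δv₂ = |v₂ − v_a| = 1.442 km/s.
Total Δv = Δv₁ + Δv₂ = 4.037 km/s.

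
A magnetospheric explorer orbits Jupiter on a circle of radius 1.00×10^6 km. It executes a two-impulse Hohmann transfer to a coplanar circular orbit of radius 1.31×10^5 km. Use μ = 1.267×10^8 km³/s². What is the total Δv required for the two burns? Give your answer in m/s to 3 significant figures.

Δv = 16100 m/s

Transfer-ellipse semi-major axis a_t = (r₁ + r₂)/2 = (1.000×10^6 + 1.310×10^5)/2 = 5.655×10^5 km.
At r₁ the circular-orbit speed is v₁ = √(μ/r₁) = 11.2561 km/s.
Transfer-orbit speed at r₁ (v² = μ(2/r − 1/a)): v_a = √[μ(2/r₁ − 1/a_t)] = 5.41761 km/s.
First burn Δv₁ = |v_a − v₁| = 5.8385 km/s.
At r₂, v₂ = √(μ/r₂) = 31.0994 km/s.
Transfer-orbit speed at r₂: v_p = √[μ(2/r₂ − 1/a_t)] = 41.3558 km/s.
Second burn Δv₂ = |v₂ − v_p| = 10.256 km/s.
Total Δv = Δv₁ + Δv₂ = 16.09 km/s.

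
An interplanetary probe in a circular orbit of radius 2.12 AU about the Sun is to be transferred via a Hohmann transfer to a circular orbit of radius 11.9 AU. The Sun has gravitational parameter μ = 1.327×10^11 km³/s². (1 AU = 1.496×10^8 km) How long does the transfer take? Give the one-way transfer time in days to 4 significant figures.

In km: r₁ = 2.12 × 1.496×10^8 = 3.17152×10^8 km; r₂ = 11.9 × 1.496×10^8 = 1.78024×10^9 km.
The Hohmann ellipse has a_t = (r₁ + r₂)/2 = 1.048696×10^9 km.
Half the transfer-orbit period gives t = π√(a_t³/μ) = 2.929×10^8 s.
Converting: 2.929×10^8 s ÷ 86400 s/day = 3390 days.

t = 3390 days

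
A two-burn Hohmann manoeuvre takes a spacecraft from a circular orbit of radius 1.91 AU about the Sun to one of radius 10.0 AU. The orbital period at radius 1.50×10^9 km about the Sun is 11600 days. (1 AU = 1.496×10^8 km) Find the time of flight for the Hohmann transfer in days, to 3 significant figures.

t = 2650 days

From Kepler's third law T² = 4π²r³/μ at r = 1.50×10^9 km, T = 11600 days = 11600 × 86400 s = 1.00224×10^9 s: μ = 4π²r³/T² = 1.32645×10^11 km³/s².
In km: r₁ = 1.91 × 1.496×10^8 = 2.85736×10^8 km; r₂ = 10.0 × 1.496×10^8 = 1.496×10^9 km.
The Hohmann ellipse has a_t = (r₁ + r₂)/2 = 8.90868×10^8 km.
Transfer time t = π√(a_t³/μ) = π√((8.90868×10^8)³ / 1.32645×10^11) = 2.2936×10^8 s.
Converting: 2.2936×10^8 s ÷ 86400 s/day = 2650 days.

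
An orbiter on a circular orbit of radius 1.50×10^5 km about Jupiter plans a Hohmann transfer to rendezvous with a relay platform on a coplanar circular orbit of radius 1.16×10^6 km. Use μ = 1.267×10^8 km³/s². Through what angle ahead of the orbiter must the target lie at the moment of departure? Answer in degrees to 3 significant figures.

Semi-major axis of the transfer orbit: a_t = (1.500×10^5 + 1.160×10^6)/2 = 6.550×10^5 km.
Transfer time t = π√(a_t³/μ) = 1.47953×10^5 s.
The target's mean motion on its circular orbit is ω₂ = √(μ/r₂³) = 9.00951×10^-6 rad/s.
Angle swept by the target during transfer: ω₂·t = 1.33298 rad = 76.37°.
Arrival is 180° from departure on the ellipse, so φ = 180° − 76.37° = 104°.

φ = 104°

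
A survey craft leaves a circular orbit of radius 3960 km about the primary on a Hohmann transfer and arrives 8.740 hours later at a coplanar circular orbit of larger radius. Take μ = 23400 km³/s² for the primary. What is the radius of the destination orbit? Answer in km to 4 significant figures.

Transfer time t = 8.740 hours = 31464 s, and t = π√(a_t³/μ).
So a_t = (μ t²/π²)^(1/3) = (23400 × (31464)² / π²)^(1/3) = 13290 km.
Since a_t = (r₁ + r₂)/2, r₂ = 2a_t − r₁ = 2×13290 − 3960 = 22620 km.

r₂ = 22620 km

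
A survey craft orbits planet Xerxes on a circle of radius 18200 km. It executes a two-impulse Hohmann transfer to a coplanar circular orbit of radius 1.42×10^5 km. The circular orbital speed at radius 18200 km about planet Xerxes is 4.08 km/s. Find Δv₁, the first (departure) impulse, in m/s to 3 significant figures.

Δv₁ = 1350 m/s

From the circular-orbit relation v² = μ/r at r = 18200 km: μ = v²r = (4.08)² × 18200 = 3.02964×10^5 km³/s².
Semi-major axis of the transfer orbit: a_t = (18200 + 1.420×10^5)/2 = 80100 km.
On the circular orbit at r = 18200 km, v_c = √(μ/r) = 4.080 km/s.
Vis-viva on the transfer ellipse at r = 18200 km gives v_t = √[μ(2/r − 1/a_t)] = 5.432 km/s.
Δv₁ = |v_t − v_c| = |5.432 − 4.080| = 1.352 km/s.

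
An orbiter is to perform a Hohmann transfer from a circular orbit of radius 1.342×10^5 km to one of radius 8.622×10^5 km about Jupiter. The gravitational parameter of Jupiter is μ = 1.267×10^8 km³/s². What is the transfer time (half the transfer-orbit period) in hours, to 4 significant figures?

Transfer-ellipse semi-major axis a_t = (r₁ + r₂)/2 = (1.342×10^5 + 8.622×10^5)/2 = 4.982×10^5 km.
Transfer time t = π√(a_t³/μ) = π√((4.982×10^5)³ / 1.267×10^8) = 98140 s.
Converting: 98140 s ÷ 3600 s/hour = 27.26 hours.

t = 27.26 hours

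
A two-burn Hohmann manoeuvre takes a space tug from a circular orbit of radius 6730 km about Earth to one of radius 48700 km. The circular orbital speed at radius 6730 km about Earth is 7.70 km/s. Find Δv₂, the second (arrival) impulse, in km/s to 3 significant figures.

From the circular-orbit relation v² = μ/r at r = 6730 km: μ = v²r = (7.70)² × 6730 = 3.99022×10^5 km³/s².
Transfer-ellipse semi-major axis a_t = (r₁ + r₂)/2 = (6730 + 48700)/2 = 27715 km.
Circular speed at r = 48700 km: v_c = √(μ/r) = 2.8624 km/s.
Transfer-orbit speed at the same r (vis-viva, a = a_t): v_t = √[μ(2/r − 1/a_t)] = 1.4105 km/s.
Δv₂ = |v_t − v_c| = |1.4105 − 2.8624| = 1.452 km/s.

Δv₂ = 1.45 km/s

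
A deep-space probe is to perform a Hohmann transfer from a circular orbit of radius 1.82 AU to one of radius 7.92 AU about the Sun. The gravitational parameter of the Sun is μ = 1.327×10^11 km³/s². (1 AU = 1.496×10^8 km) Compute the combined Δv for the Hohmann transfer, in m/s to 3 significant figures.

In km: r₁ = 1.82 × 1.496×10^8 = 2.72272×10^8 km; r₂ = 7.92 × 1.496×10^8 = 1.184832×10^9 km.
Semi-major axis of the transfer orbit: a_t = (2.72272×10^8 + 1.184832×10^9)/2 = 7.28552×10^8 km.
Circular speed at r₁: v₁ = √(μ/r₁) = √(1.327×10^11/2.72272×10^8) = 22.0767 km/s.
Transfer-orbit speed at r₁ (vis-viva equation): v_p = √[μ(2/r₁ − 1/a_t)] = 28.1535 km/s.
First burn Δv₁ = |v_p − v₁| = 6.077 km/s.
At r₂, v₂ = √(μ/r₂) = 10.583 km/s.
Transfer-orbit speed at r₂: v_a = √[μ(2/r₂ − 1/a_t)] = 6.4696 km/s.
Second burn Δv₂ = |v₂ − v_a| = 4.113 km/s.
Δv = Δv₁ + Δv₂ = 6.077 + 4.113 = 10.19 km/s.

Δv = 10200 m/s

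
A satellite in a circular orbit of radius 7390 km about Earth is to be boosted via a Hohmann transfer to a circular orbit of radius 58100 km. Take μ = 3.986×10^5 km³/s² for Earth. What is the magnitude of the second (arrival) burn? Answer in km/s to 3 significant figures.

Δv₂ = 1.37 km/s

Semi-major axis of the transfer orbit: a_t = (7390 + 58100)/2 = 32745 km.
Circular speed at r = 58100 km: v_c = √(μ/r) = 2.619 km/s.
Transfer-orbit speed at the same r (vis-viva, a = a_t): v_t = √[μ(2/r − 1/a_t)] = 1.244 km/s.
Δv₂ = |v_t − v_c| = |1.244 − 2.619| = 1.375 km/s.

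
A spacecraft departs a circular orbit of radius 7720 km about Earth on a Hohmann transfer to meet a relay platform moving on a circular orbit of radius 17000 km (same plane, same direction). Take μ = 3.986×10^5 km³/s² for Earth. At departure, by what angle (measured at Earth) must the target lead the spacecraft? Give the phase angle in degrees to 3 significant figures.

Semi-major axis of the transfer orbit: a_t = (7720 + 17000)/2 = 12360 km.
Transfer time t = π√(a_t³/μ) = 6837.7 s.
The target's mean motion on its circular orbit is ω₂ = √(μ/r₂³) = 2.8484×10^-4 rad/s.
Angle swept by the target during transfer: ω₂·t = 1.948 rad = 111.6°.
The spacecraft traverses 180° on the transfer ellipse, so the target must lead by 180° − 111.6° = 68.4°.

φ = 68.4°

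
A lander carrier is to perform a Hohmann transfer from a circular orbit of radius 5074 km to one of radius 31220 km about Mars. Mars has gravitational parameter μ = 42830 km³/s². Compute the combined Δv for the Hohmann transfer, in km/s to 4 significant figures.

Δv = 1.457 km/s

The Hohmann ellipse has a_t = (r₁ + r₂)/2 = 18147 km.
At r₁ the circular-orbit speed is v₁ = √(μ/r₁) = 2.9054 km/s.
On the transfer ellipse at r₁, v² = μ(2/r − 1/a) gives v_p = √[μ(2/r₁ − 1/a_t)] = 3.8108 km/s.
First burn Δv₁ = |v_p − v₁| = 0.9054 km/s.
Circular speed at r₂: v₂ = √(μ/r₂) = 1.17127 km/s.
Transfer-orbit speed at r₂: v_a = √[μ(2/r₂ − 1/a_t)] = 0.619342 km/s.
Second burn Δv₂ = |v₂ − v_a| = 0.5519 km/s.
Δv = Δv₁ + Δv₂ = 0.9054 + 0.5519 = 1.457 km/s.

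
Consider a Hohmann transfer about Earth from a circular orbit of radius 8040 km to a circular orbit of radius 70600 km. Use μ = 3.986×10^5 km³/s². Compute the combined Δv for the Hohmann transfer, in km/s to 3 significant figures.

Δv = 3.70 km/s

The Hohmann ellipse has a_t = (r₁ + r₂)/2 = 39320 km.
Circular speed at r₁: v₁ = √(μ/r₁) = √(3.986×10^5/8040) = 7.041102 km/s.
Transfer-orbit speed at r₁ (vis-viva): v_p = √[μ(2/r₁ − 1/a_t)] = 9.434876 km/s.
First burn Δv₁ = |v_p − v₁| = 2.39377 km/s.
At r₂, v₂ = √(μ/r₂) = 2.37611 km/s.
Transfer-orbit speed at r₂: v_a = √[μ(2/r₂ − 1/a_t)] = 1.07445 km/s.
Second burn Δv₂ = |v₂ − v_a| = 1.30166 km/s.
Δv = Δv₁ + Δv₂ = 2.39377 + 1.30166 = 3.695 km/s.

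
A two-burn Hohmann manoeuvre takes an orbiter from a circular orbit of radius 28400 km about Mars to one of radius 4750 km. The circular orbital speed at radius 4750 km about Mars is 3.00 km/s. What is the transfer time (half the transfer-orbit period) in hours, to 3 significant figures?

t = 9.01 hours

From the circular-orbit relation v² = μ/r at r = 4750 km: μ = v²r = (3.00)² × 4750 = 42750.0 km³/s².
Semi-major axis of the transfer orbit: a_t = (28400 + 4750)/2 = 16575 km.
By Kepler's third law the transfer-orbit period is T = 2π√(a_t³/μ), so t = T/2 = 32420 s.
Converting: 32420 s ÷ 3600 s/hour = 9.01 hours.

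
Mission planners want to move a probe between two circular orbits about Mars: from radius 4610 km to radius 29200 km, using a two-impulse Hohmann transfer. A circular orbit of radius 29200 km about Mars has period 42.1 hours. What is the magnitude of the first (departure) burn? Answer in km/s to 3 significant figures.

From Kepler's third law T² = 4π²r³/μ at r = 29200 km, T = 42.1 hours = 42.1 × 3600 s = 1.5156×10^5 s: μ = 4π²r³/T² = 42789.7 km³/s².
Transfer-ellipse semi-major axis a_t = (r₁ + r₂)/2 = (4610 + 29200)/2 = 16905 km.
Circular speed at r = 4610 km: v_c = √(μ/r) = 3.0466 km/s.
Vis-viva on the transfer ellipse at r = 4610 km gives v_t = √[μ(2/r − 1/a_t)] = 4.0041 km/s.
Δv₁ = |v_t − v_c| = |4.0041 − 3.0466| = 0.9575 km/s.

Δv₁ = 0.957 km/s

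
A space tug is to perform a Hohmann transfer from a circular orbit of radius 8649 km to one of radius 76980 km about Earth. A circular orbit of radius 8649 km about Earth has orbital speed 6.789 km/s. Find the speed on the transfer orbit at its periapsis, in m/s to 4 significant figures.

v = 9103 m/s

From the circular-orbit relation v² = μ/r at r = 8649 km: μ = v²r = (6.789)² × 8649 = 3.98637×10^5 km³/s².
Semi-major axis of the transfer orbit: a_t = (8649 + 76980)/2 = 42814.5 km.
At periapsis, r = 8649 km.
Applying v² = μ(2/r − 1/a_t): v = 9.103 km/s.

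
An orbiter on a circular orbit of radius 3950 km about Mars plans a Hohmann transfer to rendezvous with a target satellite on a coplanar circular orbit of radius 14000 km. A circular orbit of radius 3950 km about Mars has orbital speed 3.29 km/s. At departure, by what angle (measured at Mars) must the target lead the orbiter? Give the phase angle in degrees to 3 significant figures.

φ = 87.6°

From the circular-orbit relation v² = μ/r at r = 3950 km: μ = v²r = (3.29)² × 3950 = 42755.2 km³/s².
The Hohmann ellipse has a_t = (r₁ + r₂)/2 = 8975 km.
The half-period of the transfer ellipse is t = π√(a_t³/μ) = 12918.4 s.
Target angular speed ω₂ = √(μ/r₂³) = 1.24825×10^-4 rad/s.
Angle swept by the target during transfer: ω₂·t = 1.6125 rad = 92.39°.
Arrival is 180° from departure on the ellipse, so φ = 180° − 92.39° = 87.6°.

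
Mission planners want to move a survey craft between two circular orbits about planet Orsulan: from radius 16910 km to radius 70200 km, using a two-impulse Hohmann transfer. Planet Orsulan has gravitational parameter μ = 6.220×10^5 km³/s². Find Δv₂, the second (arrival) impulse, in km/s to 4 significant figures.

Semi-major axis of the transfer orbit: a_t = (16910 + 70200)/2 = 43555 km.
Circular speed at r = 70200 km: v_c = √(μ/r) = 2.977 km/s.
Transfer-orbit speed at the same r (vis-viva, a = a_t): v_t = √[μ(2/r − 1/a_t)] = 1.855 km/s.
Δv₂ = |v_t − v_c| = |1.855 − 2.977| = 1.122 km/s.

Δv₂ = 1.122 km/s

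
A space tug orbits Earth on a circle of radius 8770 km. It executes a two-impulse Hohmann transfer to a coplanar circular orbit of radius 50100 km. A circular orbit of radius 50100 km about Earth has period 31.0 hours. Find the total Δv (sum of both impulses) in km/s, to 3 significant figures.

From Kepler's third law T² = 4π²r³/μ at r = 50100 km, T = 31.0 hours = 31.0 × 3600 s = 1.116×10^5 s: μ = 4π²r³/T² = 3.98607×10^5 km³/s².
The Hohmann ellipse has a_t = (r₁ + r₂)/2 = 29435 km.
At r₁ the circular-orbit speed is v₁ = √(μ/r₁) = 6.7417 km/s.
Transfer-orbit speed at r₁ (vis-viva equation): v_p = √[μ(2/r₁ − 1/a_t)] = 8.7955 km/s.
First burn Δv₁ = |v_p − v₁| = 2.054 km/s.
At r₂, v₂ = √(μ/r₂) = 2.821 km/s.
Transfer-orbit speed at r₂: v_a = √[μ(2/r₂ − 1/a_t)] = 1.540 km/s.
Second burn Δv₂ = |v₂ − v_a| = 1.281 km/s.
Δv = Δv₁ + Δv₂ = 2.054 + 1.281 = 3.335 km/s.

Δv = 3.33 km/s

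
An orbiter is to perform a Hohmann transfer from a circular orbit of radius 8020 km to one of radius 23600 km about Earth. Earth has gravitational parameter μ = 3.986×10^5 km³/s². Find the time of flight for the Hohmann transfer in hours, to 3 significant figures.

t = 2.75 hours

The Hohmann ellipse has a_t = (r₁ + r₂)/2 = 15810 km.
Half the transfer-orbit period gives t = π√(a_t³/μ) = 9892 s.
Converting: 9892 s ÷ 3600 s/hour = 2.75 hours.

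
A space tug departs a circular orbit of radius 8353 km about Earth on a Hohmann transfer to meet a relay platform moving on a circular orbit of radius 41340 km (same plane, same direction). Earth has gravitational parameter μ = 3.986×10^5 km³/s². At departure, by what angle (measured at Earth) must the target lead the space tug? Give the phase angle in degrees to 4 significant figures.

Transfer-ellipse semi-major axis a_t = (r₁ + r₂)/2 = (8353 + 41340)/2 = 24846.5 km.
The half-period of the transfer ellipse is t = π√(a_t³/μ) = 19488.5 s.
The target's mean motion on its circular orbit is ω₂ = √(μ/r₂³) = 7.51126×10^-5 rad/s.
Angle swept by the target during transfer: ω₂·t = 1.4638 rad = 83.87°.
Arrival is 180° from departure on the ellipse, so φ = 180° − 83.87° = 96.13°.

φ = 96.13°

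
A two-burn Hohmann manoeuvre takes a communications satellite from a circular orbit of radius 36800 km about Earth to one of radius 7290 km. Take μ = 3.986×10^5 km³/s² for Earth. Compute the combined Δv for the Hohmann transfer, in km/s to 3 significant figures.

Δv = 3.56 km/s

Semi-major axis of the transfer orbit: a_t = (36800 + 7290)/2 = 22045 km.
Circular speed at r₁: v₁ = √(μ/r₁) = √(3.986×10^5/36800) = 3.29113 km/s.
Transfer-orbit speed at r₁ (v² = μ(2/r − 1/a)): v_a = √[μ(2/r₁ − 1/a_t)] = 1.89258 km/s.
First burn Δv₁ = |v_a − v₁| = 1.399 km/s.
Circular speed at r₂: v₂ = √(μ/r₂) = 7.3944 km/s.
Transfer-orbit speed at r₂: v_p = √[μ(2/r₂ − 1/a_t)] = 9.5537 km/s.
Second burn Δv₂ = |v₂ − v_p| = 2.159 km/s.
Total Δv = Δv₁ + Δv₂ = 3.558 km/s.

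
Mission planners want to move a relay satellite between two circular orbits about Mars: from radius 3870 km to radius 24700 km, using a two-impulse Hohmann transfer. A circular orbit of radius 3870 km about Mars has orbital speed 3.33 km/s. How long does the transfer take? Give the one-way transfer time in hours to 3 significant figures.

From the circular-orbit relation v² = μ/r at r = 3870 km: μ = v²r = (3.33)² × 3870 = 42914.0 km³/s².
The Hohmann ellipse has a_t = (r₁ + r₂)/2 = 14285 km.
Transfer time t = π√(a_t³/μ) = π√((14285)³ / 42914.0) = 25890 s.
Converting: 25890 s ÷ 3600 s/hour = 7.19 hours.

t = 7.19 hours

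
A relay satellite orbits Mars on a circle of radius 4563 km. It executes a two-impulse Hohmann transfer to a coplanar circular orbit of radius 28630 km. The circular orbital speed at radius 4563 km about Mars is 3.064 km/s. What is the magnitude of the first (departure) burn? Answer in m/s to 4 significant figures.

Δv₁ = 960.3 m/s

From the circular-orbit relation v² = μ/r at r = 4563 km: μ = v²r = (3.064)² × 4563 = 42837.9 km³/s².
Semi-major axis of the transfer orbit: a_t = (4563 + 28630)/2 = 16596.5 km.
Circular speed at r = 4563 km: v_c = √(μ/r) = 3.0640 km/s.
Vis-viva on the transfer ellipse at r = 4563 km gives v_t = √[μ(2/r − 1/a_t)] = 4.0243 km/s.
Δv₁ = |v_t − v_c| = |4.0243 − 3.0640| = 0.9603 km/s.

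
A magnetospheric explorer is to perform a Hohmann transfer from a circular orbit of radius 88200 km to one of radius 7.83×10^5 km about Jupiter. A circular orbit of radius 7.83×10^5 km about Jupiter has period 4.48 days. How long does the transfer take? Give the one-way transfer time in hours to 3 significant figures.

t = 22.3 hours

From Kepler's third law T² = 4π²r³/μ at r = 7.83×10^5 km, T = 4.48 days = 4.48 × 86400 s = 3.87072×10^5 s: μ = 4π²r³/T² = 1.26492×10^8 km³/s².
Transfer-ellipse semi-major axis a_t = (r₁ + r₂)/2 = (88200 + 7.830×10^5)/2 = 4.356×10^5 km.
Transfer time t = π√(a_t³/μ) = π√((4.356×10^5)³ / 1.26492×10^8) = 80310 s.
Converting: 80310 s ÷ 3600 s/hour = 22.3 hours.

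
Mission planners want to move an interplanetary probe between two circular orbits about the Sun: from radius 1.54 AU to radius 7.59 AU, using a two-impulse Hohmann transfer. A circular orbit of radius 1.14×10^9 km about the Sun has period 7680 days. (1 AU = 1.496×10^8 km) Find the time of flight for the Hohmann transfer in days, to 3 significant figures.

From Kepler's third law T² = 4π²r³/μ at r = 1.14×10^9 km, T = 7680 days = 7680 × 86400 s = 6.63552×10^8 s: μ = 4π²r³/T² = 1.32839×10^11 km³/s².
In km: r₁ = 1.54 × 1.496×10^8 = 2.30384×10^8 km; r₂ = 7.59 × 1.496×10^8 = 1.135464×10^9 km.
Transfer-ellipse semi-major axis a_t = (r₁ + r₂)/2 = (2.30384×10^8 + 1.135464×10^9)/2 = 6.82924×10^8 km.
Half the transfer-orbit period gives t = π√(a_t³/μ) = 1.538×10^8 s.
Converting: 1.538×10^8 s ÷ 86400 s/day = 1780 days.

t = 1780 days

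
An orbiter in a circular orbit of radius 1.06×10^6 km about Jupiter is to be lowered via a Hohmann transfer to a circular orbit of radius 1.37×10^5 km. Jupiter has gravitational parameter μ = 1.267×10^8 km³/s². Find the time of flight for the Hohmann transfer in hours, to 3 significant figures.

t = 35.9 hours

The Hohmann ellipse has a_t = (r₁ + r₂)/2 = 5.985×10^5 km.
By Kepler's third law the transfer-orbit period is T = 2π√(a_t³/μ), so t = T/2 = 1.292×10^5 s.
Converting: 1.292×10^5 s ÷ 3600 s/hour = 35.9 hours.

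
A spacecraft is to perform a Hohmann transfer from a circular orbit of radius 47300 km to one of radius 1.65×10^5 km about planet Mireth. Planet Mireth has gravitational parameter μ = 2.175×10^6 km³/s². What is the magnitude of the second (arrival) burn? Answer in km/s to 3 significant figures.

Δv₂ = 1.21 km/s

The Hohmann ellipse has a_t = (r₁ + r₂)/2 = 1.0615×10^5 km.
On the circular orbit at r = 1.650×10^5 km, v_c = √(μ/r) = 3.631 km/s.
Vis-viva on the transfer ellipse at r = 1.650×10^5 km gives v_t = √[μ(2/r − 1/a_t)] = 2.424 km/s.
Δv₂ = |v_t − v_c| = |2.424 − 3.631| = 1.207 km/s.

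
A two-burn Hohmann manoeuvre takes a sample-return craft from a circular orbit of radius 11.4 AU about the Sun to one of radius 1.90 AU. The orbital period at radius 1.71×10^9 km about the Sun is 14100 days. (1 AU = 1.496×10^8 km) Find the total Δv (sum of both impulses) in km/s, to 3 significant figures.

From Kepler's third law T² = 4π²r³/μ at r = 1.71×10^9 km, T = 14100 days = 14100 × 86400 s = 1.21824×10^9 s: μ = 4π²r³/T² = 1.33009×10^11 km³/s².
In km: r₁ = 11.4 × 1.496×10^8 = 1.70544×10^9 km; r₂ = 1.90 × 1.496×10^8 = 2.8424×10^8 km.
Transfer-ellipse semi-major axis a_t = (r₁ + r₂)/2 = (1.70544×10^9 + 2.8424×10^8)/2 = 9.9484×10^8 km.
At r₁ the circular-orbit speed is v₁ = √(μ/r₁) = 8.8313 km/s.
Transfer-orbit speed at r₁ (vis-viva): v_a = √[μ(2/r₁ − 1/a_t)] = 4.7205 km/s.
First burn Δv₁ = |v_a − v₁| = 4.111 km/s.
Circular speed at r₂: v₂ = √(μ/r₂) = 21.632 km/s.
Transfer-orbit speed at r₂: v_p = √[μ(2/r₂ − 1/a_t)] = 28.323 km/s.
Second burn Δv₂ = |v₂ − v_p| = 6.691 km/s.
Total Δv = Δv₁ + Δv₂ = 10.80 km/s.

Δv = 10.8 km/s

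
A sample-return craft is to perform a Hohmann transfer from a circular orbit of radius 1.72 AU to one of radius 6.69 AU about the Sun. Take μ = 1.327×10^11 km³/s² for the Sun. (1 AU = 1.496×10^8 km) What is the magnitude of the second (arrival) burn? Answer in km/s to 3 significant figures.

Δv₂ = 4.15 km/s

In km: r₁ = 1.72 × 1.496×10^8 = 2.57312×10^8 km; r₂ = 6.69 × 1.496×10^8 = 1.000824×10^9 km.
The Hohmann ellipse has a_t = (r₁ + r₂)/2 = 6.29068×10^8 km.
Circular speed at r = 1.000824×10^9 km: v_c = √(μ/r) = 11.5148 km/s.
Transfer-orbit speed at the same r (vis-viva, a = a_t): v_t = √[μ(2/r − 1/a_t)] = 7.36441 km/s.
Δv₂ = |v_t − v_c| = |7.36441 − 11.5148| = 4.150 km/s.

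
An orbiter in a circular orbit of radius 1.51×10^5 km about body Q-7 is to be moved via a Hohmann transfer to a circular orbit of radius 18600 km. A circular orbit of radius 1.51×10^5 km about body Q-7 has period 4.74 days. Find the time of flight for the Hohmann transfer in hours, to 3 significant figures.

From Kepler's third law T² = 4π²r³/μ at r = 1.51×10^5 km, T = 4.74 days = 4.74 × 86400 s = 4.09536×10^5 s: μ = 4π²r³/T² = 8.10413×10^5 km³/s².
Semi-major axis of the transfer orbit: a_t = (1.510×10^5 + 18600)/2 = 84800 km.
By Kepler's third law the transfer-orbit period is T = 2π√(a_t³/μ), so t = T/2 = 86180 s.
Converting: 86180 s ÷ 3600 s/hour = 23.9 hours.

t = 23.9 hours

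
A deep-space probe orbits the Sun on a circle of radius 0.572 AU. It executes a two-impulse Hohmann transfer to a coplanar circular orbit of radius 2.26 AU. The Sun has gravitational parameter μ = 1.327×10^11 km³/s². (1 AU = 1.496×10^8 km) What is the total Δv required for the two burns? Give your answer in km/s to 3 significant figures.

Δv = 17.6 km/s

In km: r₁ = 0.572 × 1.496×10^8 = 8.55712×10^7 km; r₂ = 2.26 × 1.496×10^8 = 3.38096×10^8 km.
Transfer-ellipse semi-major axis a_t = (r₁ + r₂)/2 = (8.55712×10^7 + 3.38096×10^8)/2 = 2.118336×10^8 km.
Circular speed at r₁: v₁ = √(μ/r₁) = √(1.327×10^11/8.55712×10^7) = 39.38 km/s.
On the transfer ellipse at r₁, vis-viva equation gives v_p = √[μ(2/r₁ − 1/a_t)] = 49.75 km/s.
First burn Δv₁ = |v_p − v₁| = 10.37 km/s.
Circular speed at r₂: v₂ = √(μ/r₂) = 19.81 km/s.
Transfer-orbit speed at r₂: v_a = √[μ(2/r₂ − 1/a_t)] = 12.59 km/s.
Second burn Δv₂ = |v₂ − v_a| = 7.220 km/s.
Δv = Δv₁ + Δv₂ = 10.37 + 7.220 = 17.59 km/s.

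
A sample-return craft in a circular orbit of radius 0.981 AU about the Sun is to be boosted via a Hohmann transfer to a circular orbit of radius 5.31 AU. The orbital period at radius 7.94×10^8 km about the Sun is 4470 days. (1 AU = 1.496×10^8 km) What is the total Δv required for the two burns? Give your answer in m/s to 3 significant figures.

From Kepler's third law T² = 4π²r³/μ at r = 7.94×10^8 km, T = 4470 days = 4470 × 86400 s = 3.86208×10^8 s: μ = 4π²r³/T² = 1.32489×10^11 km³/s².
In km: r₁ = 0.981 × 1.496×10^8 = 1.467576×10^8 km; r₂ = 5.31 × 1.496×10^8 = 7.94376×10^8 km.
The Hohmann ellipse has a_t = (r₁ + r₂)/2 = 4.705668×10^8 km.
Circular speed at r₁: v₁ = √(μ/r₁) = √(1.32489×10^11/1.467576×10^8) = 30.046 km/s.
Transfer-orbit speed at r₁ (vis-viva): v_p = √[μ(2/r₁ − 1/a_t)] = 39.038 km/s.
First burn Δv₁ = |v_p − v₁| = 8.992 km/s.
Circular speed at r₂: v₂ = √(μ/r₂) = 12.914 km/s.
Transfer-orbit speed at r₂: v_a = √[μ(2/r₂ − 1/a_t)] = 7.2122 km/s.
Second burn Δv₂ = |v₂ − v_a| = 5.702 km/s.
Δv = Δv₁ + Δv₂ = 8.992 + 5.702 = 14.69 km/s.

Δv = 14700 m/s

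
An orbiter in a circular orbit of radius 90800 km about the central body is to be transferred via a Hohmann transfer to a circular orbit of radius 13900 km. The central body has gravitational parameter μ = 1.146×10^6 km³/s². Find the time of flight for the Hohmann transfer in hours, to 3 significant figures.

Transfer-ellipse semi-major axis a_t = (r₁ + r₂)/2 = (90800 + 13900)/2 = 52350 km.
Transfer time t = π√(a_t³/μ) = π√((52350)³ / 1.146×10^6) = 35150 s.
Converting: 35150 s ÷ 3600 s/hour = 9.76 hours.

t = 9.76 hours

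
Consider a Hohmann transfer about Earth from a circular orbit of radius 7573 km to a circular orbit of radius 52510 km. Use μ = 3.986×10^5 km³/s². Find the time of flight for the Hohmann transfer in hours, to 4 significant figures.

t = 7.197 hours

The Hohmann ellipse has a_t = (r₁ + r₂)/2 = 30041.5 km.
Half the transfer-orbit period gives t = π√(a_t³/μ) = 25910 s.
Converting: 25910 s ÷ 3600 s/hour = 7.197 hours.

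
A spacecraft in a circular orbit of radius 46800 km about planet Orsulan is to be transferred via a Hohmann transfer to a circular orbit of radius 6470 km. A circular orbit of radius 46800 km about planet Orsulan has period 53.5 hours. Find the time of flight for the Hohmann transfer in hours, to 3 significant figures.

t = 11.5 hours

From Kepler's third law T² = 4π²r³/μ at r = 46800 km, T = 53.5 hours = 53.5 × 3600 s = 1.926×10^5 s: μ = 4π²r³/T² = 1.09090×10^5 km³/s².
Semi-major axis of the transfer orbit: a_t = (46800 + 6470)/2 = 26635 km.
Half the transfer-orbit period gives t = π√(a_t³/μ) = 41350 s.
Converting: 41350 s ÷ 3600 s/hour = 11.5 hours.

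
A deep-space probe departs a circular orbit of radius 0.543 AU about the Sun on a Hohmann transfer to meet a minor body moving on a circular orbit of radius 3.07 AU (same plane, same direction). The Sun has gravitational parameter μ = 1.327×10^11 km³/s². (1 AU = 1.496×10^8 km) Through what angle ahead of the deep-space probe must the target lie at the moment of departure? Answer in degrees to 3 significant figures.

In km: r₁ = 0.543 × 1.496×10^8 = 8.12328×10^7 km; r₂ = 3.07 × 1.496×10^8 = 4.59272×10^8 km.
Semi-major axis of the transfer orbit: a_t = (8.12328×10^7 + 4.59272×10^8)/2 = 2.702524×10^8 km.
Transfer time t = π√(a_t³/μ) = 3.831499×10^7 s.
The target's mean motion on its circular orbit is ω₂ = √(μ/r₂³) = 3.701097×10^-8 rad/s.
Angle swept by the target during transfer: ω₂·t = 1.418075 rad = 81.2497°.
Arrival is 180° from departure on the ellipse, so φ = 180° − 81.2497° = 98.8°.

φ = 98.8°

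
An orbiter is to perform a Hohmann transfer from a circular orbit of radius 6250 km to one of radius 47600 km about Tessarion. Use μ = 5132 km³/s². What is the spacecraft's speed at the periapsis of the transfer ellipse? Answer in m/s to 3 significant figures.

v = 1200 m/s

Semi-major axis of the transfer orbit: a_t = (6250 + 47600)/2 = 26925 km.
At periapsis, r = 6250 km.
From the vis-viva equation, v = √[μ(2/r − 1/a_t)] = 1.205 km/s.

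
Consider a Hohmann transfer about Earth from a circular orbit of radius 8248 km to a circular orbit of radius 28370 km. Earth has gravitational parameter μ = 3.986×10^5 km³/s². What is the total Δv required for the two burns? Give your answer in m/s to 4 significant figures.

Semi-major axis of the transfer orbit: a_t = (8248 + 28370)/2 = 18309 km.
At r₁ the circular-orbit speed is v₁ = √(μ/r₁) = 6.9518 km/s.
On the transfer ellipse at r₁, vis-viva gives v_p = √[μ(2/r₁ − 1/a_t)] = 8.6535 km/s.
First burn Δv₁ = |v_p − v₁| = 1.7017 km/s.
At r₂, v₂ = √(μ/r₂) = 3.7483 km/s.
Transfer-orbit speed at r₂: v_a = √[μ(2/r₂ − 1/a_t)] = 2.5158 km/s.
Second burn Δv₂ = |v₂ − v_a| = 1.2325 km/s.
Δv = Δv₁ + Δv₂ = 1.7017 + 1.2325 = 2.934 km/s.

Δv = 2934 m/s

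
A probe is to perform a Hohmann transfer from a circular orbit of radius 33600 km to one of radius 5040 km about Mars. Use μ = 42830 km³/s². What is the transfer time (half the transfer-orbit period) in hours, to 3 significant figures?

t = 11.3 hours

Transfer-ellipse semi-major axis a_t = (r₁ + r₂)/2 = (33600 + 5040)/2 = 19320 km.
By Kepler's third law the transfer-orbit period is T = 2π√(a_t³/μ), so t = T/2 = 40760 s.
Converting: 40760 s ÷ 3600 s/hour = 11.3 hours.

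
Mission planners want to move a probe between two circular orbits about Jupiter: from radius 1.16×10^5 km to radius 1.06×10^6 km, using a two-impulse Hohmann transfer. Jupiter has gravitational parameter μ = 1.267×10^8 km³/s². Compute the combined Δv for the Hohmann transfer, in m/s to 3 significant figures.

The Hohmann ellipse has a_t = (r₁ + r₂)/2 = 5.880×10^5 km.
At r₁ the circular-orbit speed is v₁ = √(μ/r₁) = 33.05 km/s.
Transfer-orbit speed at r₁ (vis-viva equation): v_p = √[μ(2/r₁ − 1/a_t)] = 44.37 km/s.
First burn Δv₁ = |v_p − v₁| = 11.32 km/s.
Circular speed at r₂: v₂ = √(μ/r₂) = 10.933 km/s.
Transfer-orbit speed at r₂: v_a = √[μ(2/r₂ − 1/a_t)] = 4.8560 km/s.
Second burn Δv₂ = |v₂ − v_a| = 6.077 km/s.
Δv = Δv₁ + Δv₂ = 11.32 + 6.077 = 17.40 km/s.

Δv = 17400 m/s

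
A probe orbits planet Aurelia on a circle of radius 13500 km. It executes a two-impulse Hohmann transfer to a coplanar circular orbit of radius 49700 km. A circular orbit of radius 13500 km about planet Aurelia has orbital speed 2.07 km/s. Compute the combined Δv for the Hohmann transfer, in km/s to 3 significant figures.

From the circular-orbit relation v² = μ/r at r = 13500 km: μ = v²r = (2.07)² × 13500 = 57846.1 km³/s².
The Hohmann ellipse has a_t = (r₁ + r₂)/2 = 31600 km.
At r₁ the circular-orbit speed is v₁ = √(μ/r₁) = 2.070 km/s.
Transfer-orbit speed at r₁ (vis-viva): v_p = √[μ(2/r₁ − 1/a_t)] = 2.596 km/s.
First burn Δv₁ = |v_p − v₁| = 0.5260 km/s.
Circular speed at r₂: v₂ = √(μ/r₂) = 1.07884 km/s.
Transfer-orbit speed at r₂: v_a = √[μ(2/r₂ − 1/a_t)] = 0.705151 km/s.
Second burn Δv₂ = |v₂ − v_a| = 0.3737 km/s.
Δv = Δv₁ + Δv₂ = 0.5260 + 0.3737 = 0.8997 km/s.

Δv = 0.900 km/s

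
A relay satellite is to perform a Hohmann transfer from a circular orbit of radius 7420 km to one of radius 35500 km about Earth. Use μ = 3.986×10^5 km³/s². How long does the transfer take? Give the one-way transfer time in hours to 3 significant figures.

t = 4.35 hours

Transfer-ellipse semi-major axis a_t = (r₁ + r₂)/2 = (7420 + 35500)/2 = 21460 km.
By Kepler's third law the transfer-orbit period is T = 2π√(a_t³/μ), so t = T/2 = 15643 s.
Converting: 15643 s ÷ 3600 s/hour = 4.35 hours.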